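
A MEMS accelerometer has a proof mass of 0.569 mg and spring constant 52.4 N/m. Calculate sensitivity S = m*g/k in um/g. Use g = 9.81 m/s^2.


Step 1: Convert mass: m = 0.569 mg = 5.69e-07 kg
Step 2: S = m * g / k = 5.69e-07 * 9.81 / 52.4
Step 3: S = 1.07e-07 m/g
Step 4: Convert to um/g: S = 0.107 um/g


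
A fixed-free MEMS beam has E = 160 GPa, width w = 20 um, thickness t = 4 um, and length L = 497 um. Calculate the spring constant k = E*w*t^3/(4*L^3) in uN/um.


Step 1: Convert E to consistent units (1 GPa = 1000 uN/um^2).
E = 160 GPa = 160000 uN/um^2
Step 2: Compute t^3 = 4^3 = 64
Step 3: Compute L^3 = 497^3 = 122763473
Step 4: k = 160000 * 20 * 64 / (4 * 122763473)
k = 0.4171 uN/um


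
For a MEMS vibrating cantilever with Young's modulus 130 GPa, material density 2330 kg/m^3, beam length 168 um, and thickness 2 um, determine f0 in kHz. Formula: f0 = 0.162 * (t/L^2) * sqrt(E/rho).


Step 1: Convert units to SI.
t_SI = 2e-6 m, L_SI = 168e-6 m
Step 2: Calculate sqrt(E/rho).
sqrt(130e9 / 2330) = 7469.54 m/s
Step 3: Compute f0.
f0 = 0.162 * 2e-6 / (168e-6)^2 * 7469.54 = 85747.3 Hz = 85.75 kHz


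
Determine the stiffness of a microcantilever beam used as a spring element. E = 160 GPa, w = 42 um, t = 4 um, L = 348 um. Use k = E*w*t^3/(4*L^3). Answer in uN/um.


Step 1: Convert E to consistent units (1 GPa = 1000 uN/um^2).
E = 160 GPa = 160000 uN/um^2
Step 2: Compute t^3 = 4^3 = 64
Step 3: Compute L^3 = 348^3 = 42144192
Step 4: k = 160000 * 42 * 64 / (4 * 42144192)
k = 2.5512 uN/um


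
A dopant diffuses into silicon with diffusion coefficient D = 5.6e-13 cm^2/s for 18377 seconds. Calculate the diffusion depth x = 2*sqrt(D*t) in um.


Step 1: Compute D*t = 5.6e-13 * 18377 = 1.029112e-08 cm^2
Step 2: sqrt(D*t) = 1.01445e-04 cm
Step 3: x = 2 * 1.01445e-04 cm = 2.0289e-04 cm
Step 4: Convert to um (1 cm = 1e4 um): x = 2.029 um


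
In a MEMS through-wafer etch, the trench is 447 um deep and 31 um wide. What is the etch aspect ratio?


Step 1: AR = depth / width
Step 2: AR = 447 / 31
AR = 14.4


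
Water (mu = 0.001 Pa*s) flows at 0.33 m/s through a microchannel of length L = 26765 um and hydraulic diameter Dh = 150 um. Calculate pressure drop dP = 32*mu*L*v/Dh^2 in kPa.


Step 1: Convert to SI: L = 26765e-6 m, Dh = 150e-6 m
Step 2: dP = 32 * 0.001 * 26765e-6 * 0.33 / (150e-6)^2
Step 3: dP = 12561.71 Pa
Step 4: Convert to kPa: dP = 12.56 kPa


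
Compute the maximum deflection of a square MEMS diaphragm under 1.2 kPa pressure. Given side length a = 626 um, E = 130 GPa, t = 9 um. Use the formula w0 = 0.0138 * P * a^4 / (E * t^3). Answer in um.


Step 1: Convert pressure to compatible units (E is in GPa, so P in GPa).
P = 1.2 kPa = 1.2e-6 GPa
Step 2: Compute numerator: 0.0138 * P * a^4.
a^4 = 626^4 = 153566799376
numerator = 0.0138 * 1.2e-6 * 153566799376 = 2.5431e+03
Step 3: Compute denominator: E * t^3 = 130 * 9^3 = 94770
Step 4: w0 = numerator / denominator = 2.5431e+03 / 94770 = 0.0268 um


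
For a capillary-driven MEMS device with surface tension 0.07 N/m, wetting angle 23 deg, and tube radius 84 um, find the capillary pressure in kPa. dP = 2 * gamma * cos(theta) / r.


Step 1: cos(23 deg) = 0.9205
Step 2: Convert r to m: r = 84e-6 m
Step 3: dP = 2 * 0.07 * 0.9205 / 84e-6 = 1534.2 Pa
Step 4: Convert Pa to kPa (divide by 1000).
dP = 1.53 kPa


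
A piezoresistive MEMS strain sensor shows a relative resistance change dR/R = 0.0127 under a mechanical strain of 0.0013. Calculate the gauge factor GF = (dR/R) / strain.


Step 1: Identify values.
dR/R = 0.0127, strain = 0.0013
Step 2: GF = (dR/R) / strain = 0.0127 / 0.0013
GF = 9.8


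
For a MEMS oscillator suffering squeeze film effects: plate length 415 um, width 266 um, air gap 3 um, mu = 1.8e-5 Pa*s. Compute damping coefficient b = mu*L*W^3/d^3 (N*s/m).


Step 1: Convert to SI.
L = 415e-6 m, W = 266e-6 m, d = 3e-6 m
Step 2: W^3 = (266e-6)^3 = 1.88e-11 m^3
Step 3: d^3 = (3e-6)^3 = 2.70e-17 m^3
Step 4: b = 1.8e-5 * 415e-6 * 1.88e-11 / 2.70e-17
b = 5.21e-03 N*s/m


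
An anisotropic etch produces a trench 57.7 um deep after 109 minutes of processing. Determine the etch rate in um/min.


Step 1: Etch rate = depth / time
Step 2: rate = 57.7 / 109
rate = 0.529 um/min


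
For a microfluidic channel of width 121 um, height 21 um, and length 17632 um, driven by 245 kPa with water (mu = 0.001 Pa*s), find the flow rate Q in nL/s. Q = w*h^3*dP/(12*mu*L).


Step 1: Convert all dimensions to SI (meters).
w = 121e-6 m, h = 21e-6 m, L = 17632e-6 m, dP = 245e3 Pa
Step 2: Q = w * h^3 * dP / (12 * mu * L)
Q = 121e-6 * (21e-6)^3 * 245e3 / (12 * 0.001 * 17632e-6) = 1.29755721e-09 m^3/s
Step 3: Convert Q from m^3/s to nL/s (1 m^3 = 1e12 nL, so multiply by 1e12).
Q = 1297.557 nL/s


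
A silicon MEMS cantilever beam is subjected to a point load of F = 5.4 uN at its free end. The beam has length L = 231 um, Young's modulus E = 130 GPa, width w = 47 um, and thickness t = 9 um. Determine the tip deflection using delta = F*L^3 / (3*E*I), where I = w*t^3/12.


Step 1: Calculate the second moment of area.
I = w * t^3 / 12 = 47 * 9^3 / 12 = 2855.25 um^4
Step 2: Convert E to consistent units (1 GPa = 1000 uN/um^2).
E = 130 GPa = 130000 uN/um^2
Step 3: Calculate tip deflection.
delta = F * L^3 / (3 * E * I)
delta = 5.4 * 231^3 / (3 * 130000 * 2855.25)
delta = 0.0598 um


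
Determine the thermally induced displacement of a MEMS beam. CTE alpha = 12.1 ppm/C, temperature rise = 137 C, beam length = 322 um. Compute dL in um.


Step 1: Convert CTE: alpha = 12.1 ppm/C = 12.1e-6 /C
Step 2: dL = 12.1e-6 * 137 * 322
dL = 0.5338 um


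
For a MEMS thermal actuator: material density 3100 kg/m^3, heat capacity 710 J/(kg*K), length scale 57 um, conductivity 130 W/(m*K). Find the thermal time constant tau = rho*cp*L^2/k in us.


Step 1: Convert L to m: L = 57e-6 m
Step 2: L^2 = (57e-6)^2 = 3.249e-09 m^2
Step 3: tau = 3100 * 710 * 3.249e-09 / 130 = 5.500807e-05 s
Step 4: Convert to microseconds (multiply by 1e6).
tau = 55.008 us


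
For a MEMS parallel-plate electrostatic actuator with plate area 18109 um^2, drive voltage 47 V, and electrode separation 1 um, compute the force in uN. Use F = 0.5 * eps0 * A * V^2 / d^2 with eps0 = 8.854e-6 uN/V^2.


Step 1: Identify parameters.
eps0 = 8.854e-6 uN/V^2, A = 18109 um^2, V = 47 V, d = 1 um
Step 2: Compute V^2 = 47^2 = 2209
Step 3: Compute d^2 = 1^2 = 1
Step 4: F = 0.5 * 8.854e-6 * 18109 * 2209 / 1
F = 177.092 uN


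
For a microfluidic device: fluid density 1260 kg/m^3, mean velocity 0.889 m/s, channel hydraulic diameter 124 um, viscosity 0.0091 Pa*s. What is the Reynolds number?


Step 1: Convert Dh to meters: Dh = 124e-6 m
Step 2: Re = rho * v * Dh / mu
Re = 1260 * 0.889 * 124e-6 / 0.0091
Re = 15.263


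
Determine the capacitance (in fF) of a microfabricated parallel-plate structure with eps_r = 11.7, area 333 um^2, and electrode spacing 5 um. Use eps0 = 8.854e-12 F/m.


Step 1: Convert area to m^2: A = 333e-12 m^2
Step 2: Convert gap to m: d = 5e-6 m
Step 3: C = eps0 * eps_r * A / d
C = 8.854e-12 * 11.7 * 333e-12 / 5e-6
Step 4: Convert to fF (multiply by 1e15).
C = 6.9 fF


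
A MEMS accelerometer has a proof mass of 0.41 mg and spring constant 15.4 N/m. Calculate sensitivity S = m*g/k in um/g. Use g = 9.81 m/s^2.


Step 1: Convert mass: m = 0.41 mg = 4.10e-07 kg
Step 2: S = m * g / k = 4.10e-07 * 9.81 / 15.4
Step 3: S = 2.61e-07 m/g
Step 4: Convert to um/g: S = 0.261 um/g


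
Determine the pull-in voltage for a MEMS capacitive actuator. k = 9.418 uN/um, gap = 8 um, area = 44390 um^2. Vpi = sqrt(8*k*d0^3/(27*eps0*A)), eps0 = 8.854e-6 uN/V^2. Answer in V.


Step 1: Compute numerator: 8 * k * d0^3 = 8 * 9.418 * 8^3 = 38576.128
Step 2: Compute denominator: 27 * eps0 * A = 27 * 8.854e-6 * 44390 = 10.611785
Step 3: Vpi = sqrt(38576.128 / 10.611785)
Vpi = 60.29 V


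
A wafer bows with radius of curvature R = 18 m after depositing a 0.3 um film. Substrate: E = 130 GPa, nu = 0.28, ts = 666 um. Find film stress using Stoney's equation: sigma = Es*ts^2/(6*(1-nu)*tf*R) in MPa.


Step 1: Compute numerator: Es * ts^2 = 130 * 666^2 = 57662280 (GPa*um^2)
Step 2: Compute denominator (R in um): 6*(1-nu)*tf*R = 6*0.72*0.3*18e6 = 23328000.0 (um^2)
Step 3: sigma (GPa) = 57662280 / 23328000.0 = 2.471806e+00 GPa
Step 4: Convert to MPa (x1000): sigma = 2471.8 MPa


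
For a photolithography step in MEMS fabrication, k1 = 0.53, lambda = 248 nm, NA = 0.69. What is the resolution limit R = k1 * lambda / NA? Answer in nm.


Step 1: Identify values: k1 = 0.53, lambda = 248 nm, NA = 0.69
Step 2: R = k1 * lambda / NA
R = 0.53 * 248 / 0.69
R = 190.5 nm


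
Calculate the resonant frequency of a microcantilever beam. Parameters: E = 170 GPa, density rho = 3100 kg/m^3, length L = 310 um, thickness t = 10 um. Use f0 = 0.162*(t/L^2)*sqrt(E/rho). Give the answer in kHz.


Step 1: Convert units to SI.
t_SI = 10e-6 m, L_SI = 310e-6 m
Step 2: Calculate sqrt(E/rho).
sqrt(170e9 / 3100) = 7405.32 m/s
Step 3: Compute f0.
f0 = 0.162 * 10e-6 / (310e-6)^2 * 7405.32 = 124834.7 Hz = 124.83 kHz


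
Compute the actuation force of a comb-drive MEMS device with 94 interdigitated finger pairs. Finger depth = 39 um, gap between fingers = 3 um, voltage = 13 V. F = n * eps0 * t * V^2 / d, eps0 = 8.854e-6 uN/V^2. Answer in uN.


Step 1: Parameters: n=94, eps0=8.854e-6 uN/V^2, t=39 um, V=13 V, d=3 um
Step 2: V^2 = 169
Step 3: F = 94 * 8.854e-6 * 39 * 169 / 3
F = 1.829 uN


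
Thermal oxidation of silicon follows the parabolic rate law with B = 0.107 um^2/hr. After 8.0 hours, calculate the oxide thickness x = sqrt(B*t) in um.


Step 1: Compute B*t = 0.107 * 8.0 = 0.856
Step 2: x = sqrt(0.856)
x = 0.925 um


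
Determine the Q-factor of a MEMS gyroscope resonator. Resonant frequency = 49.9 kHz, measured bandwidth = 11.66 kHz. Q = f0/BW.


Step 1: Q = f0 / bandwidth
Step 2: Q = 49.9 / 11.66
Q = 4.3


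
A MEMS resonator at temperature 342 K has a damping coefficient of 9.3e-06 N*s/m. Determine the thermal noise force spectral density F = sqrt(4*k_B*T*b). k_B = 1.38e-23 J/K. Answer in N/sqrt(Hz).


Step 1: Compute 4 * k_B * T * b
= 4 * 1.38e-23 * 342 * 9.3e-06
= 1.7557e-25 N^2/Hz
Step 2: F_noise = sqrt(1.7557e-25)
F_noise = 4.19e-13 N/sqrt(Hz)


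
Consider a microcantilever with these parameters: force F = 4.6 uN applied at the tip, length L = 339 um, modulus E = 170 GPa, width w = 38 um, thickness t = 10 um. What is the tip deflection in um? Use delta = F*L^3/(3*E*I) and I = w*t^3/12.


Step 1: Calculate the second moment of area.
I = w * t^3 / 12 = 38 * 10^3 / 12 = 3166.6667 um^4
Step 2: Convert E to consistent units (1 GPa = 1000 uN/um^2).
E = 170 GPa = 170000 uN/um^2
Step 3: Calculate tip deflection.
delta = F * L^3 / (3 * E * I)
delta = 4.6 * 339^3 / (3 * 170000 * 3166.6667)
delta = 0.111 um


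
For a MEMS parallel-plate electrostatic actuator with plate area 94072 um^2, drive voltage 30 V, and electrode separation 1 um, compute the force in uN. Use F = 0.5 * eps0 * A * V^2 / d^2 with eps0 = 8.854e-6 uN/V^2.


Step 1: Identify parameters.
eps0 = 8.854e-6 uN/V^2, A = 94072 um^2, V = 30 V, d = 1 um
Step 2: Compute V^2 = 30^2 = 900
Step 3: Compute d^2 = 1^2 = 1
Step 4: F = 0.5 * 8.854e-6 * 94072 * 900 / 1
F = 374.811 uN


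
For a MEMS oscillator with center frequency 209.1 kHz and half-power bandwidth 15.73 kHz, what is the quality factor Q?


Step 1: Q = f0 / bandwidth
Step 2: Q = 209.1 / 15.73
Q = 13.3


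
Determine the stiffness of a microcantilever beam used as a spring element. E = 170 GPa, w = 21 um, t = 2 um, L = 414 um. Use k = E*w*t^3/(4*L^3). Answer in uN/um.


Step 1: Convert E to consistent units (1 GPa = 1000 uN/um^2).
E = 170 GPa = 170000 uN/um^2
Step 2: Compute t^3 = 2^3 = 8
Step 3: Compute L^3 = 414^3 = 70957944
Step 4: k = 170000 * 21 * 8 / (4 * 70957944)
k = 0.1006 uN/um


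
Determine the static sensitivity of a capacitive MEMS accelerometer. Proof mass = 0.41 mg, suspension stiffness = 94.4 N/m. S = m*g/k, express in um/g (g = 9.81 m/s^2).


Step 1: Convert mass: m = 0.41 mg = 4.10e-07 kg
Step 2: S = m * g / k = 4.10e-07 * 9.81 / 94.4
Step 3: S = 4.26e-08 m/g
Step 4: Convert to um/g: S = 0.043 um/g


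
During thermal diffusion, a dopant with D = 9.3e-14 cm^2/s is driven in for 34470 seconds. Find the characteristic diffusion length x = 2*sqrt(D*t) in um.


Step 1: Compute D*t = 9.3e-14 * 34470 = 3.20571e-09 cm^2
Step 2: sqrt(D*t) = 5.6619e-05 cm
Step 3: x = 2 * 5.6619e-05 cm = 1.13238e-04 cm
Step 4: Convert to um (1 cm = 1e4 um): x = 1.132 um


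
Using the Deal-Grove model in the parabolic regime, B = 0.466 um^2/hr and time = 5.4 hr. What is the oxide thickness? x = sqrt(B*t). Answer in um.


Step 1: Compute B*t = 0.466 * 5.4 = 2.5164
Step 2: x = sqrt(2.5164)
x = 1.586 um


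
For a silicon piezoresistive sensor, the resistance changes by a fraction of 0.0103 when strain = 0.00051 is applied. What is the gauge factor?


Step 1: Identify values.
dR/R = 0.0103, strain = 0.00051
Step 2: GF = (dR/R) / strain = 0.0103 / 0.00051
GF = 20.2


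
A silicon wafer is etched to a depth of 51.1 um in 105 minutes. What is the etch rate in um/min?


Step 1: Etch rate = depth / time
Step 2: rate = 51.1 / 105
rate = 0.487 um/min


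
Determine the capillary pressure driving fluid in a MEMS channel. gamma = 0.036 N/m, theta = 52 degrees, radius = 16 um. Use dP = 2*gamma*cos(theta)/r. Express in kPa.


Step 1: cos(52 deg) = 0.6157
Step 2: Convert r to m: r = 16e-6 m
Step 3: dP = 2 * 0.036 * 0.6157 / 16e-6 = 2770.7 Pa
Step 4: Convert Pa to kPa (divide by 1000).
dP = 2.77 kPa


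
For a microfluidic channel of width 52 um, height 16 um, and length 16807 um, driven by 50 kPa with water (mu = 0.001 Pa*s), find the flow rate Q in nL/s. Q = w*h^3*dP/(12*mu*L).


Step 1: Convert all dimensions to SI (meters).
w = 52e-6 m, h = 16e-6 m, L = 16807e-6 m, dP = 50e3 Pa
Step 2: Q = w * h^3 * dP / (12 * mu * L)
Q = 52e-6 * (16e-6)^3 * 50e3 / (12 * 0.001 * 16807e-6) = 5.28034e-11 m^3/s
Step 3: Convert Q from m^3/s to nL/s (1 m^3 = 1e12 nL, so multiply by 1e12).
Q = 52.803 nL/s


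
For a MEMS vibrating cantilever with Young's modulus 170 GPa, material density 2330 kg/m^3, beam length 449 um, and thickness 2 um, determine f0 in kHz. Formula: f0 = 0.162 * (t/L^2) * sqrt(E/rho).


Step 1: Convert units to SI.
t_SI = 2e-6 m, L_SI = 449e-6 m
Step 2: Calculate sqrt(E/rho).
sqrt(170e9 / 2330) = 8541.74 m/s
Step 3: Compute f0.
f0 = 0.162 * 2e-6 / (449e-6)^2 * 8541.74 = 13727.7 Hz = 13.73 kHz


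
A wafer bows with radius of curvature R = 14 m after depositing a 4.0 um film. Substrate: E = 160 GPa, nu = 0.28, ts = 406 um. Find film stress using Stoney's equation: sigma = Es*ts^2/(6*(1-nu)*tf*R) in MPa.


Step 1: Compute numerator: Es * ts^2 = 160 * 406^2 = 26373760 (GPa*um^2)
Step 2: Compute denominator (R in um): 6*(1-nu)*tf*R = 6*0.72*4.0*14e6 = 241920000.0 (um^2)
Step 3: sigma (GPa) = 26373760 / 241920000.0 = 1.09019e-01 GPa
Step 4: Convert to MPa (x1000): sigma = 109.0 MPa


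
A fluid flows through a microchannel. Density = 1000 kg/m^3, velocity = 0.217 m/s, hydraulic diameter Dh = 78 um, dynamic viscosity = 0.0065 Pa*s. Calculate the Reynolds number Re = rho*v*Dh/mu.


Step 1: Convert Dh to meters: Dh = 78e-6 m
Step 2: Re = rho * v * Dh / mu
Re = 1000 * 0.217 * 78e-6 / 0.0065
Re = 2.604


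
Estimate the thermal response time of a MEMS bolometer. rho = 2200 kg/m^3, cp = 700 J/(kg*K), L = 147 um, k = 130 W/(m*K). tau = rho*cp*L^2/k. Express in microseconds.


Step 1: Convert L to m: L = 147e-6 m
Step 2: L^2 = (147e-6)^2 = 2.1609e-08 m^2
Step 3: tau = 2200 * 700 * 2.1609e-08 / 130 = 2.5598354e-04 s
Step 4: Convert to microseconds (multiply by 1e6).
tau = 255.984 us


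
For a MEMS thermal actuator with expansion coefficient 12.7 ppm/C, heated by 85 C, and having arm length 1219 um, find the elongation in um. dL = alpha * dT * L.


Step 1: Convert CTE: alpha = 12.7 ppm/C = 12.7e-6 /C
Step 2: dL = 12.7e-6 * 85 * 1219
dL = 1.3159 um


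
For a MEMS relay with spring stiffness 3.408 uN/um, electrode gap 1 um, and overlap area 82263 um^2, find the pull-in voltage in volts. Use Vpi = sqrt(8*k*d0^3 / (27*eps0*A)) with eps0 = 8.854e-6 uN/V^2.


Step 1: Compute numerator: 8 * k * d0^3 = 8 * 3.408 * 1^3 = 27.264
Step 2: Compute denominator: 27 * eps0 * A = 27 * 8.854e-6 * 82263 = 19.665628
Step 3: Vpi = sqrt(27.264 / 19.665628)
Vpi = 1.18 V


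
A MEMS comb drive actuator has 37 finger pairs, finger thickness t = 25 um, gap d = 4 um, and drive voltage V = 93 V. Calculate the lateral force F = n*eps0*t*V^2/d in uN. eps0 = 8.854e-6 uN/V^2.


Step 1: Parameters: n=37, eps0=8.854e-6 uN/V^2, t=25 um, V=93 V, d=4 um
Step 2: V^2 = 8649
Step 3: F = 37 * 8.854e-6 * 25 * 8649 / 4
F = 17.709 uN


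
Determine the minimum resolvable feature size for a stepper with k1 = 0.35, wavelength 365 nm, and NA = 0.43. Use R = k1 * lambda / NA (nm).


Step 1: Identify values: k1 = 0.35, lambda = 365 nm, NA = 0.43
Step 2: R = k1 * lambda / NA
R = 0.35 * 365 / 0.43
R = 297.1 nm


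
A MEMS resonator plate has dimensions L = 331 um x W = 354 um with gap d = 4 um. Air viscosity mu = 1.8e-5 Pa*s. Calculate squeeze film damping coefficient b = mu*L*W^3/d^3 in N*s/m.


Step 1: Convert to SI.
L = 331e-6 m, W = 354e-6 m, d = 4e-6 m
Step 2: W^3 = (354e-6)^3 = 4.44e-11 m^3
Step 3: d^3 = (4e-6)^3 = 6.40e-17 m^3
Step 4: b = 1.8e-5 * 331e-6 * 4.44e-11 / 6.40e-17
b = 4.13e-03 N*s/m


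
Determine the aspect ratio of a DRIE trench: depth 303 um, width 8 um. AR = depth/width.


Step 1: AR = depth / width
Step 2: AR = 303 / 8
AR = 37.9


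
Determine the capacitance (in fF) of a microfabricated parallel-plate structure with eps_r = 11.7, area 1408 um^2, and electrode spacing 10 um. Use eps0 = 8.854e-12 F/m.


Step 1: Convert area to m^2: A = 1408e-12 m^2
Step 2: Convert gap to m: d = 10e-6 m
Step 3: C = eps0 * eps_r * A / d
C = 8.854e-12 * 11.7 * 1408e-12 / 10e-6
Step 4: Convert to fF (multiply by 1e15).
C = 14.59 fF


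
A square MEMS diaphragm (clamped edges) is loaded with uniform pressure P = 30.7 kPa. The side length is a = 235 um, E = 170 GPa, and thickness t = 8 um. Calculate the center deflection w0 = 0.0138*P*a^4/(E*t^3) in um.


Step 1: Convert pressure to compatible units (E is in GPa, so P in GPa).
P = 30.7 kPa = 30.7e-6 GPa
Step 2: Compute numerator: 0.0138 * P * a^4.
a^4 = 235^4 = 3049800625
numerator = 0.0138 * 30.7e-6 * 3049800625 = 1.2921e+03
Step 3: Compute denominator: E * t^3 = 170 * 8^3 = 87040
Step 4: w0 = numerator / denominator = 1.2921e+03 / 87040 = 0.0148 um


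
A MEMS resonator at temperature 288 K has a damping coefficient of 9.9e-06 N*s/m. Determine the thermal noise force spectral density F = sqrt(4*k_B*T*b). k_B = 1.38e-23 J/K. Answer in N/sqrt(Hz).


Step 1: Compute 4 * k_B * T * b
= 4 * 1.38e-23 * 288 * 9.9e-06
= 1.5739e-25 N^2/Hz
Step 2: F_noise = sqrt(1.5739e-25)
F_noise = 3.97e-13 N/sqrt(Hz)


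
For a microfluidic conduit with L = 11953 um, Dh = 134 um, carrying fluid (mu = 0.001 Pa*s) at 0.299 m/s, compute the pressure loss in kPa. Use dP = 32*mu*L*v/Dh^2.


Step 1: Convert to SI: L = 11953e-6 m, Dh = 134e-6 m
Step 2: dP = 32 * 0.001 * 11953e-6 * 0.299 / (134e-6)^2
Step 3: dP = 6369.25 Pa
Step 4: Convert to kPa: dP = 6.37 kPa


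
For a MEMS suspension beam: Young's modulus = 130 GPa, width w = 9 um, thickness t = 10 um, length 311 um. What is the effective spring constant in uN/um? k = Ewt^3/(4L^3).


Step 1: Convert E to consistent units (1 GPa = 1000 uN/um^2).
E = 130 GPa = 130000 uN/um^2
Step 2: Compute t^3 = 10^3 = 1000
Step 3: Compute L^3 = 311^3 = 30080231
Step 4: k = 130000 * 9 * 1000 / (4 * 30080231)
k = 9.724 uN/um


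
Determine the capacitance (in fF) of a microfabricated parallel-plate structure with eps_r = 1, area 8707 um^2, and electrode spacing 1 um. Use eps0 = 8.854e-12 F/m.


Step 1: Convert area to m^2: A = 8707e-12 m^2
Step 2: Convert gap to m: d = 1e-6 m
Step 3: C = eps0 * eps_r * A / d
C = 8.854e-12 * 1 * 8707e-12 / 1e-6
Step 4: Convert to fF (multiply by 1e15).
C = 77.09 fF


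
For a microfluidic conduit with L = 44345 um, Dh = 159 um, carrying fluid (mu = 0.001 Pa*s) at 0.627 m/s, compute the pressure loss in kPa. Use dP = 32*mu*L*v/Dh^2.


Step 1: Convert to SI: L = 44345e-6 m, Dh = 159e-6 m
Step 2: dP = 32 * 0.001 * 44345e-6 * 0.627 / (159e-6)^2
Step 3: dP = 35193.94 Pa
Step 4: Convert to kPa: dP = 35.19 kPa


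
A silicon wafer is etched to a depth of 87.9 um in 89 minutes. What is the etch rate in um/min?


Step 1: Etch rate = depth / time
Step 2: rate = 87.9 / 89
rate = 0.988 um/min


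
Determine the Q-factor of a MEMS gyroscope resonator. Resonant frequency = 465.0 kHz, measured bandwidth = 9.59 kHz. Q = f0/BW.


Step 1: Q = f0 / bandwidth
Step 2: Q = 465.0 / 9.59
Q = 48.5


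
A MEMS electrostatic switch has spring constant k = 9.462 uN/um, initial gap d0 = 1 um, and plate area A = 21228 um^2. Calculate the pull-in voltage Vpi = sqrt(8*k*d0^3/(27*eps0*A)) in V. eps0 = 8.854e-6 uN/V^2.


Step 1: Compute numerator: 8 * k * d0^3 = 8 * 9.462 * 1^3 = 75.696
Step 2: Compute denominator: 27 * eps0 * A = 27 * 8.854e-6 * 21228 = 5.074723
Step 3: Vpi = sqrt(75.696 / 5.074723)
Vpi = 3.86 V


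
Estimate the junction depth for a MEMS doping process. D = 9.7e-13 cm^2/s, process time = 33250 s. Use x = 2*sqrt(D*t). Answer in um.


Step 1: Compute D*t = 9.7e-13 * 33250 = 3.22525e-08 cm^2
Step 2: sqrt(D*t) = 1.7959e-04 cm
Step 3: x = 2 * 1.7959e-04 cm = 3.5918e-04 cm
Step 4: Convert to um (1 cm = 1e4 um): x = 3.592 um


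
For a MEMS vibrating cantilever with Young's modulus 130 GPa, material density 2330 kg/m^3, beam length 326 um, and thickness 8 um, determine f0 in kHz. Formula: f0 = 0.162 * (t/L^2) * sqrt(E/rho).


Step 1: Convert units to SI.
t_SI = 8e-6 m, L_SI = 326e-6 m
Step 2: Calculate sqrt(E/rho).
sqrt(130e9 / 2330) = 7469.54 m/s
Step 3: Compute f0.
f0 = 0.162 * 8e-6 / (326e-6)^2 * 7469.54 = 91088.5 Hz = 91.09 kHz


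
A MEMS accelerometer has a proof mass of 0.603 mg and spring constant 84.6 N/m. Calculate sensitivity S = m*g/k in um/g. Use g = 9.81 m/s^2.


Step 1: Convert mass: m = 0.603 mg = 6.03e-07 kg
Step 2: S = m * g / k = 6.03e-07 * 9.81 / 84.6
Step 3: S = 6.99e-08 m/g
Step 4: Convert to um/g: S = 0.07 um/g


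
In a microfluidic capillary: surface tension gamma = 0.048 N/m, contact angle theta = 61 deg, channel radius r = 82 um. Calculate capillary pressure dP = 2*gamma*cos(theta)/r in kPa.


Step 1: cos(61 deg) = 0.4848
Step 2: Convert r to m: r = 82e-6 m
Step 3: dP = 2 * 0.048 * 0.4848 / 82e-6 = 567.6 Pa
Step 4: Convert Pa to kPa (divide by 1000).
dP = 0.57 kPa


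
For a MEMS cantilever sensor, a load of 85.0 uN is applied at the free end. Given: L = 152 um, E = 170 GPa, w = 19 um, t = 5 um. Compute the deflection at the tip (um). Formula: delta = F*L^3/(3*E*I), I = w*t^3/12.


Step 1: Calculate the second moment of area.
I = w * t^3 / 12 = 19 * 5^3 / 12 = 197.9167 um^4
Step 2: Convert E to consistent units (1 GPa = 1000 uN/um^2).
E = 170 GPa = 170000 uN/um^2
Step 3: Calculate tip deflection.
delta = F * L^3 / (3 * E * I)
delta = 85.0 * 152^3 / (3 * 170000 * 197.9167)
delta = 2.9573 um


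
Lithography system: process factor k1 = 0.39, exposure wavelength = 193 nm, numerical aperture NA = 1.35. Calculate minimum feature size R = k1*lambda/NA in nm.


Step 1: Identify values: k1 = 0.39, lambda = 193 nm, NA = 1.35
Step 2: R = k1 * lambda / NA
R = 0.39 * 193 / 1.35
R = 55.8 nm


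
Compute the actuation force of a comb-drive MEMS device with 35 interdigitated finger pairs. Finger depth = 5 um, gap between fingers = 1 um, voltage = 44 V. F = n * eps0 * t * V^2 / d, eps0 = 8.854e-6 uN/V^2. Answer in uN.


Step 1: Parameters: n=35, eps0=8.854e-6 uN/V^2, t=5 um, V=44 V, d=1 um
Step 2: V^2 = 1936
Step 3: F = 35 * 8.854e-6 * 5 * 1936 / 1
F = 3.0 uN


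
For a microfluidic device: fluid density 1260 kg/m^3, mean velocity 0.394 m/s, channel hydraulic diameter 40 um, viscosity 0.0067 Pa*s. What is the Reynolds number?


Step 1: Convert Dh to meters: Dh = 40e-6 m
Step 2: Re = rho * v * Dh / mu
Re = 1260 * 0.394 * 40e-6 / 0.0067
Re = 2.964


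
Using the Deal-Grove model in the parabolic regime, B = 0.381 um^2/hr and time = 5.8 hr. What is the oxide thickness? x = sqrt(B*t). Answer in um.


Step 1: Compute B*t = 0.381 * 5.8 = 2.2098
Step 2: x = sqrt(2.2098)
x = 1.487 um


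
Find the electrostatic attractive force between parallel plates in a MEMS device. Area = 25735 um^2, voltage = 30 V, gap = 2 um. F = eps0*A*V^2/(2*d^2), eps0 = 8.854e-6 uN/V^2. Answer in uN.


Step 1: Identify parameters.
eps0 = 8.854e-6 uN/V^2, A = 25735 um^2, V = 30 V, d = 2 um
Step 2: Compute V^2 = 30^2 = 900
Step 3: Compute d^2 = 2^2 = 4
Step 4: F = 0.5 * 8.854e-6 * 25735 * 900 / 4
F = 25.634 uN


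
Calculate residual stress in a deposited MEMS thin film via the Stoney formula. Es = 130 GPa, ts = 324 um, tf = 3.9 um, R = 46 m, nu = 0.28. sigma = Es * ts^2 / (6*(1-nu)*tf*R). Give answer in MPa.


Step 1: Compute numerator: Es * ts^2 = 130 * 324^2 = 13646880 (GPa*um^2)
Step 2: Compute denominator (R in um): 6*(1-nu)*tf*R = 6*0.72*3.9*46e6 = 775008000.0 (um^2)
Step 3: sigma (GPa) = 13646880 / 775008000.0 = 1.7609e-02 GPa
Step 4: Convert to MPa (x1000): sigma = 17.6 MPa


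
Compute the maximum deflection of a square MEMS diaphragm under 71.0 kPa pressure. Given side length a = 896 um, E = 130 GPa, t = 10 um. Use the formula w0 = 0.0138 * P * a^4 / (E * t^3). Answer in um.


Step 1: Convert pressure to compatible units (E is in GPa, so P in GPa).
P = 71.0 kPa = 71.0e-6 GPa
Step 2: Compute numerator: 0.0138 * P * a^4.
a^4 = 896^4 = 644513529856
numerator = 0.0138 * 71.0e-6 * 644513529856 = 6.314944e+05
Step 3: Compute denominator: E * t^3 = 130 * 10^3 = 130000
Step 4: w0 = numerator / denominator = 6.314944e+05 / 130000 = 4.8576 um


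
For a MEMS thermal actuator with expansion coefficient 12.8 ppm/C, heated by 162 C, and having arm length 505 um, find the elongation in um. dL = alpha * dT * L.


Step 1: Convert CTE: alpha = 12.8 ppm/C = 12.8e-6 /C
Step 2: dL = 12.8e-6 * 162 * 505
dL = 1.0472 um


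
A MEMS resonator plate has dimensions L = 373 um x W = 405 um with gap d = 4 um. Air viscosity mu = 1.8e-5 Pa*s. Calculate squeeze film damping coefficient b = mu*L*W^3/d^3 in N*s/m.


Step 1: Convert to SI.
L = 373e-6 m, W = 405e-6 m, d = 4e-6 m
Step 2: W^3 = (405e-6)^3 = 6.64e-11 m^3
Step 3: d^3 = (4e-6)^3 = 6.40e-17 m^3
Step 4: b = 1.8e-5 * 373e-6 * 6.64e-11 / 6.40e-17
b = 6.97e-03 N*s/m


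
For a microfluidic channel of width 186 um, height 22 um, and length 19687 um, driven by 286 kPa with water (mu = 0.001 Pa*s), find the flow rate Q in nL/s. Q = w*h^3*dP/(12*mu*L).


Step 1: Convert all dimensions to SI (meters).
w = 186e-6 m, h = 22e-6 m, L = 19687e-6 m, dP = 286e3 Pa
Step 2: Q = w * h^3 * dP / (12 * mu * L)
Q = 186e-6 * (22e-6)^3 * 286e3 / (12 * 0.001 * 19687e-6) = 2.39765246e-09 m^3/s
Step 3: Convert Q from m^3/s to nL/s (1 m^3 = 1e12 nL, so multiply by 1e12).
Q = 2397.652 nL/s


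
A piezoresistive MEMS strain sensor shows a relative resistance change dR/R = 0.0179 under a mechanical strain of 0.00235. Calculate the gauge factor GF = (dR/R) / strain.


Step 1: Identify values.
dR/R = 0.0179, strain = 0.00235
Step 2: GF = (dR/R) / strain = 0.0179 / 0.00235
GF = 7.6


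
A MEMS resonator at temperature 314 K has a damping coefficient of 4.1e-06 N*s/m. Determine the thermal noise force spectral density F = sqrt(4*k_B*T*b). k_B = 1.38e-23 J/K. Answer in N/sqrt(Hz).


Step 1: Compute 4 * k_B * T * b
= 4 * 1.38e-23 * 314 * 4.1e-06
= 7.1064e-26 N^2/Hz
Step 2: F_noise = sqrt(7.1064e-26)
F_noise = 2.67e-13 N/sqrt(Hz)


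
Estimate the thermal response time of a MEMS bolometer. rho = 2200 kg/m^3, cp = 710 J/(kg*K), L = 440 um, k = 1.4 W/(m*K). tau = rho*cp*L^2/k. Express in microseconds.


Step 1: Convert L to m: L = 440e-6 m
Step 2: L^2 = (440e-6)^2 = 1.936e-07 m^2
Step 3: tau = 2200 * 710 * 1.936e-07 / 1.4 = 2.1600228571e-01 s
Step 4: Convert to microseconds (multiply by 1e6).
tau = 216002.286 us


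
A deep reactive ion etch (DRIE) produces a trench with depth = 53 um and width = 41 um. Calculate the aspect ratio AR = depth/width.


Step 1: AR = depth / width
Step 2: AR = 53 / 41
AR = 1.3


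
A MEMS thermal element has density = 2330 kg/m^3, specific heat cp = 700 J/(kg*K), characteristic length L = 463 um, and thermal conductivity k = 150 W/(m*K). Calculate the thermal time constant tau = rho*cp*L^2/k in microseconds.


Step 1: Convert L to m: L = 463e-6 m
Step 2: L^2 = (463e-6)^2 = 2.14369e-07 m^2
Step 3: tau = 2330 * 700 * 2.14369e-07 / 150 = 2.33090559e-03 s
Step 4: Convert to microseconds (multiply by 1e6).
tau = 2330.906 us


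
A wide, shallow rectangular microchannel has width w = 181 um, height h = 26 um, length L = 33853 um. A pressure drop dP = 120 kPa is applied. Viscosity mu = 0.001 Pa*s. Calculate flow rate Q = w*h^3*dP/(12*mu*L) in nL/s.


Step 1: Convert all dimensions to SI (meters).
w = 181e-6 m, h = 26e-6 m, L = 33853e-6 m, dP = 120e3 Pa
Step 2: Q = w * h^3 * dP / (12 * mu * L)
Q = 181e-6 * (26e-6)^3 * 120e3 / (12 * 0.001 * 33853e-6) = 9.3972646e-10 m^3/s
Step 3: Convert Q from m^3/s to nL/s (1 m^3 = 1e12 nL, so multiply by 1e12).
Q = 939.726 nL/s


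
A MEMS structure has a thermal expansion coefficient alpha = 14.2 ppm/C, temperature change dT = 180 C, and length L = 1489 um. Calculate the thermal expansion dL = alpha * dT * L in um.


Step 1: Convert CTE: alpha = 14.2 ppm/C = 14.2e-6 /C
Step 2: dL = 14.2e-6 * 180 * 1489
dL = 3.8059 um


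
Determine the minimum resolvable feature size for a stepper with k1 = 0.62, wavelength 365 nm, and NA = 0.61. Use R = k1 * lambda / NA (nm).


Step 1: Identify values: k1 = 0.62, lambda = 365 nm, NA = 0.61
Step 2: R = k1 * lambda / NA
R = 0.62 * 365 / 0.61
R = 371.0 nm


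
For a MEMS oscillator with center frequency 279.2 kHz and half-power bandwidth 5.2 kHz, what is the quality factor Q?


Step 1: Q = f0 / bandwidth
Step 2: Q = 279.2 / 5.2
Q = 53.7


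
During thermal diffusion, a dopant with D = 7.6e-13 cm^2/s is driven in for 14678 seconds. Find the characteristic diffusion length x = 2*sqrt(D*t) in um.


Step 1: Compute D*t = 7.6e-13 * 14678 = 1.115528e-08 cm^2
Step 2: sqrt(D*t) = 1.05619e-04 cm
Step 3: x = 2 * 1.05619e-04 cm = 2.11238e-04 cm
Step 4: Convert to um (1 cm = 1e4 um): x = 2.112 um


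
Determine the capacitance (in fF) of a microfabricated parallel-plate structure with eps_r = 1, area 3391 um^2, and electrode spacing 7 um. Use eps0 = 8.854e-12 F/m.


Step 1: Convert area to m^2: A = 3391e-12 m^2
Step 2: Convert gap to m: d = 7e-6 m
Step 3: C = eps0 * eps_r * A / d
C = 8.854e-12 * 1 * 3391e-12 / 7e-6
Step 4: Convert to fF (multiply by 1e15).
C = 4.29 fF


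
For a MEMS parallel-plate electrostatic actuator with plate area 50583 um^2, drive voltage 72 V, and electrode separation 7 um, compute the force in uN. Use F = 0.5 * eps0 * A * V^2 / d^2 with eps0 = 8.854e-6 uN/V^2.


Step 1: Identify parameters.
eps0 = 8.854e-6 uN/V^2, A = 50583 um^2, V = 72 V, d = 7 um
Step 2: Compute V^2 = 72^2 = 5184
Step 3: Compute d^2 = 7^2 = 49
Step 4: F = 0.5 * 8.854e-6 * 50583 * 5184 / 49
F = 23.691 uN


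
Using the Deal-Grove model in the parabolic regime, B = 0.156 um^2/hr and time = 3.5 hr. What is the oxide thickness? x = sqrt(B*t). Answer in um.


Step 1: Compute B*t = 0.156 * 3.5 = 0.546
Step 2: x = sqrt(0.546)
x = 0.739 um


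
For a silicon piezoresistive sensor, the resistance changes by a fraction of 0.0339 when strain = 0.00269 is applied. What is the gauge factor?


Step 1: Identify values.
dR/R = 0.0339, strain = 0.00269
Step 2: GF = (dR/R) / strain = 0.0339 / 0.00269
GF = 12.6


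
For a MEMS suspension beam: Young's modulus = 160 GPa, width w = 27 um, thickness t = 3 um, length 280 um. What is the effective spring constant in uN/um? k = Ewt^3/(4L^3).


Step 1: Convert E to consistent units (1 GPa = 1000 uN/um^2).
E = 160 GPa = 160000 uN/um^2
Step 2: Compute t^3 = 3^3 = 27
Step 3: Compute L^3 = 280^3 = 21952000
Step 4: k = 160000 * 27 * 27 / (4 * 21952000)
k = 1.3284 uN/um


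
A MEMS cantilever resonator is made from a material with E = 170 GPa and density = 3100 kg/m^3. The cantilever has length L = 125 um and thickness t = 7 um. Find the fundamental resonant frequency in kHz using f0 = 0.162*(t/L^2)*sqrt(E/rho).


Step 1: Convert units to SI.
t_SI = 7e-6 m, L_SI = 125e-6 m
Step 2: Calculate sqrt(E/rho).
sqrt(170e9 / 3100) = 7405.32 m/s
Step 3: Compute f0.
f0 = 0.162 * 7e-6 / (125e-6)^2 * 7405.32 = 537448.5 Hz = 537.45 kHz


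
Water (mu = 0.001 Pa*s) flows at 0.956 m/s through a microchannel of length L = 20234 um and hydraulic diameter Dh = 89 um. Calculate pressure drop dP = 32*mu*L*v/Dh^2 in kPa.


Step 1: Convert to SI: L = 20234e-6 m, Dh = 89e-6 m
Step 2: dP = 32 * 0.001 * 20234e-6 * 0.956 / (89e-6)^2
Step 3: dP = 78146.51 Pa
Step 4: Convert to kPa: dP = 78.15 kPa


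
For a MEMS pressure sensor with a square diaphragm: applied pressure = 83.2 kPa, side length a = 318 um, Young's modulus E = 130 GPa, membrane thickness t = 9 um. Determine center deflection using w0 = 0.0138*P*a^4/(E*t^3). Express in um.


Step 1: Convert pressure to compatible units (E is in GPa, so P in GPa).
P = 83.2 kPa = 83.2e-6 GPa
Step 2: Compute numerator: 0.0138 * P * a^4.
a^4 = 318^4 = 10226063376
numerator = 0.0138 * 83.2e-6 * 10226063376 = 1.17412e+04
Step 3: Compute denominator: E * t^3 = 130 * 9^3 = 94770
Step 4: w0 = numerator / denominator = 1.17412e+04 / 94770 = 0.1239 um


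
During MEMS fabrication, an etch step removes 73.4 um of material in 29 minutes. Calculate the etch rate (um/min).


Step 1: Etch rate = depth / time
Step 2: rate = 73.4 / 29
rate = 2.531 um/min


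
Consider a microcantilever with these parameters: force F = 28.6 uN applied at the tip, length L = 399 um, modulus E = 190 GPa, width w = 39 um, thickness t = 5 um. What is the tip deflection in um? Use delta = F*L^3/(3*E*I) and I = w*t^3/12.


Step 1: Calculate the second moment of area.
I = w * t^3 / 12 = 39 * 5^3 / 12 = 406.25 um^4
Step 2: Convert E to consistent units (1 GPa = 1000 uN/um^2).
E = 190 GPa = 190000 uN/um^2
Step 3: Calculate tip deflection.
delta = F * L^3 / (3 * E * I)
delta = 28.6 * 399^3 / (3 * 190000 * 406.25)
delta = 7.8454 um


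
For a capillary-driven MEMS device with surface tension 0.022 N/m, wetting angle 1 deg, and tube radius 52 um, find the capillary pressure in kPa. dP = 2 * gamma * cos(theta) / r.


Step 1: cos(1 deg) = 0.9998
Step 2: Convert r to m: r = 52e-6 m
Step 3: dP = 2 * 0.022 * 0.9998 / 52e-6 = 846.0 Pa
Step 4: Convert Pa to kPa (divide by 1000).
dP = 0.85 kPa


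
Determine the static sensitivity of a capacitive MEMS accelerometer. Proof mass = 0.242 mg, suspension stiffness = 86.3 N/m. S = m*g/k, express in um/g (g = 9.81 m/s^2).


Step 1: Convert mass: m = 0.242 mg = 2.42e-07 kg
Step 2: S = m * g / k = 2.42e-07 * 9.81 / 86.3
Step 3: S = 2.75e-08 m/g
Step 4: Convert to um/g: S = 0.028 um/g


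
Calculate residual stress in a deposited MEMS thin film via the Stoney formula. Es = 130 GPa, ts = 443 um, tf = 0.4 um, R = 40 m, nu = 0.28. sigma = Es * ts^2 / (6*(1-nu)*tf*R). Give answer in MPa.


Step 1: Compute numerator: Es * ts^2 = 130 * 443^2 = 25512370 (GPa*um^2)
Step 2: Compute denominator (R in um): 6*(1-nu)*tf*R = 6*0.72*0.4*40e6 = 69120000.0 (um^2)
Step 3: sigma (GPa) = 25512370 / 69120000.0 = 3.69103e-01 GPa
Step 4: Convert to MPa (x1000): sigma = 369.1 MPa


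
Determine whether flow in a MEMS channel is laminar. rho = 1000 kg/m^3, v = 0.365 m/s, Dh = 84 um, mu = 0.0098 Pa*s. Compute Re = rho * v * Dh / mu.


Step 1: Convert Dh to meters: Dh = 84e-6 m
Step 2: Re = rho * v * Dh / mu
Re = 1000 * 0.365 * 84e-6 / 0.0098
Re = 3.129
Since Re = 3.129 is below ~2300, the flow is laminar.


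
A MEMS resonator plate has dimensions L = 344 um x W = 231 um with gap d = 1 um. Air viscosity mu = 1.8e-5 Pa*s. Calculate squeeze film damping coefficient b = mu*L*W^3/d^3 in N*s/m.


Step 1: Convert to SI.
L = 344e-6 m, W = 231e-6 m, d = 1e-6 m
Step 2: W^3 = (231e-6)^3 = 1.23e-11 m^3
Step 3: d^3 = (1e-6)^3 = 1.00e-18 m^3
Step 4: b = 1.8e-5 * 344e-6 * 1.23e-11 / 1.00e-18
b = 7.63e-02 N*s/m


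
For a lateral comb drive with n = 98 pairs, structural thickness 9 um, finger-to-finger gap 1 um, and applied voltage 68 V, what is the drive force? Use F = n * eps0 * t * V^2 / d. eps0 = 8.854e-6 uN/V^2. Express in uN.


Step 1: Parameters: n=98, eps0=8.854e-6 uN/V^2, t=9 um, V=68 V, d=1 um
Step 2: V^2 = 4624
Step 3: F = 98 * 8.854e-6 * 9 * 4624 / 1
F = 36.11 uN


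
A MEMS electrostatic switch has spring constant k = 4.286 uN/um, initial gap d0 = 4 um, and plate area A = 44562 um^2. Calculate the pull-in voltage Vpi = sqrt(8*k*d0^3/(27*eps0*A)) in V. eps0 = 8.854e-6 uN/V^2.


Step 1: Compute numerator: 8 * k * d0^3 = 8 * 4.286 * 4^3 = 2194.432
Step 2: Compute denominator: 27 * eps0 * A = 27 * 8.854e-6 * 44562 = 10.652903
Step 3: Vpi = sqrt(2194.432 / 10.652903)
Vpi = 14.35 V


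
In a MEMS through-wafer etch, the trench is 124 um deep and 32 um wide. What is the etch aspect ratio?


Step 1: AR = depth / width
Step 2: AR = 124 / 32
AR = 3.9


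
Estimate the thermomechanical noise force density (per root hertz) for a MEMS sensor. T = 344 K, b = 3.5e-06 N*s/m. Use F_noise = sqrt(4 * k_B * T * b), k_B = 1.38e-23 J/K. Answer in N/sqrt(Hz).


Step 1: Compute 4 * k_B * T * b
= 4 * 1.38e-23 * 344 * 3.5e-06
= 6.6461e-26 N^2/Hz
Step 2: F_noise = sqrt(6.6461e-26)
F_noise = 2.58e-13 N/sqrt(Hz)


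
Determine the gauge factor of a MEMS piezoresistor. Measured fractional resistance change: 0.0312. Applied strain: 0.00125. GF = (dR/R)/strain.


Step 1: Identify values.
dR/R = 0.0312, strain = 0.00125
Step 2: GF = (dR/R) / strain = 0.0312 / 0.00125
GF = 25.0


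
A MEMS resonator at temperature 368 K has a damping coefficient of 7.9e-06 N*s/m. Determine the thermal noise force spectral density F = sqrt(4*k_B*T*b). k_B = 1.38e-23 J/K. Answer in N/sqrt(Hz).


Step 1: Compute 4 * k_B * T * b
= 4 * 1.38e-23 * 368 * 7.9e-06
= 1.6048e-25 N^2/Hz
Step 2: F_noise = sqrt(1.6048e-25)
F_noise = 4.01e-13 N/sqrt(Hz)


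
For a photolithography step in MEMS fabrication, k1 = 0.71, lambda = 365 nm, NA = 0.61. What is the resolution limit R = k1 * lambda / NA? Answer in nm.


Step 1: Identify values: k1 = 0.71, lambda = 365 nm, NA = 0.61
Step 2: R = k1 * lambda / NA
R = 0.71 * 365 / 0.61
R = 424.8 nm


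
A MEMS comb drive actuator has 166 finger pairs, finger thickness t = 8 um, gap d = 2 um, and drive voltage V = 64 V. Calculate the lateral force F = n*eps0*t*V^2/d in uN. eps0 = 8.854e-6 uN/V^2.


Step 1: Parameters: n=166, eps0=8.854e-6 uN/V^2, t=8 um, V=64 V, d=2 um
Step 2: V^2 = 4096
Step 3: F = 166 * 8.854e-6 * 8 * 4096 / 2
F = 24.081 uN


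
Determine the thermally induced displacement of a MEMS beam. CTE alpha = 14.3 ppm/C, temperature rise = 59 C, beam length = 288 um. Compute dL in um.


Step 1: Convert CTE: alpha = 14.3 ppm/C = 14.3e-6 /C
Step 2: dL = 14.3e-6 * 59 * 288
dL = 0.243 um


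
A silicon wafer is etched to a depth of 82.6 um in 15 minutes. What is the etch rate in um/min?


Step 1: Etch rate = depth / time
Step 2: rate = 82.6 / 15
rate = 5.507 um/min


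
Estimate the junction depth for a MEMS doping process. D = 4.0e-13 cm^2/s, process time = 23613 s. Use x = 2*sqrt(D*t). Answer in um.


Step 1: Compute D*t = 4.0e-13 * 23613 = 9.4452e-09 cm^2
Step 2: sqrt(D*t) = 9.71864e-05 cm
Step 3: x = 2 * 9.71864e-05 cm = 1.943728e-04 cm
Step 4: Convert to um (1 cm = 1e4 um): x = 1.944 um


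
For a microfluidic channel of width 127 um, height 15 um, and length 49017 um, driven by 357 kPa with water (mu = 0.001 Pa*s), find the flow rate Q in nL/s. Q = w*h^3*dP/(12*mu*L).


Step 1: Convert all dimensions to SI (meters).
w = 127e-6 m, h = 15e-6 m, L = 49017e-6 m, dP = 357e3 Pa
Step 2: Q = w * h^3 * dP / (12 * mu * L)
Q = 127e-6 * (15e-6)^3 * 357e3 / (12 * 0.001 * 49017e-6) = 2.6014635e-10 m^3/s
Step 3: Convert Q from m^3/s to nL/s (1 m^3 = 1e12 nL, so multiply by 1e12).
Q = 260.146 nL/s
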